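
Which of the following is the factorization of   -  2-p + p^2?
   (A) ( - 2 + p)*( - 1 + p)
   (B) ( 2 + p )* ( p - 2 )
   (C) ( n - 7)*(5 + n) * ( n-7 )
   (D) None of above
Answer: D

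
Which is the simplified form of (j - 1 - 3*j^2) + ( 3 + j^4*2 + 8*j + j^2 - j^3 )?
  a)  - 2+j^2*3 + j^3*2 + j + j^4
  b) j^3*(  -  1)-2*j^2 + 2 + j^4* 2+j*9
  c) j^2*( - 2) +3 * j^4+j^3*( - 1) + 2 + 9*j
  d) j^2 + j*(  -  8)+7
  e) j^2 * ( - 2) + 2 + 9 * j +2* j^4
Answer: b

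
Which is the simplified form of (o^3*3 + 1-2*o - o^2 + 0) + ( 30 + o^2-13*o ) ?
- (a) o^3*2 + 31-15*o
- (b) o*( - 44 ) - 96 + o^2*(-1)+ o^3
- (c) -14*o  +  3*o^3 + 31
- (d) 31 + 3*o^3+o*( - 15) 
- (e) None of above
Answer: d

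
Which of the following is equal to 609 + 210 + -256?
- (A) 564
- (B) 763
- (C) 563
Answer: C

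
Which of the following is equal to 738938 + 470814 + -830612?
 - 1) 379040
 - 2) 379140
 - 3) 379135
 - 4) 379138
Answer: 2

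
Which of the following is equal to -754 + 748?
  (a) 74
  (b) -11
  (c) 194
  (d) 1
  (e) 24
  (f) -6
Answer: f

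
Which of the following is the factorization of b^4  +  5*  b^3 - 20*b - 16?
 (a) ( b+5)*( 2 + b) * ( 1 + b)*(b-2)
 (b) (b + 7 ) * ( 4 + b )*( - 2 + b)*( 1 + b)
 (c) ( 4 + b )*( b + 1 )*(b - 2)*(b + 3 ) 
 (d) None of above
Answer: d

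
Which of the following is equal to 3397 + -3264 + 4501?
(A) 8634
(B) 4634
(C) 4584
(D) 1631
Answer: B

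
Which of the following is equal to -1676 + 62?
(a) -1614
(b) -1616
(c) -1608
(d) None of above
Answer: a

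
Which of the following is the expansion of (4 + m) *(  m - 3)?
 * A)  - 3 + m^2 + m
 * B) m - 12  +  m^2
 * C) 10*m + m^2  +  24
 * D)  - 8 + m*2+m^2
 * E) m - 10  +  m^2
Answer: B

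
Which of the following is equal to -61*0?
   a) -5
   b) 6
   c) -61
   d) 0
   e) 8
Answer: d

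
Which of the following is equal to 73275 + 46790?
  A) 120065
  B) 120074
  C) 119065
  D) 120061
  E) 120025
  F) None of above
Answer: A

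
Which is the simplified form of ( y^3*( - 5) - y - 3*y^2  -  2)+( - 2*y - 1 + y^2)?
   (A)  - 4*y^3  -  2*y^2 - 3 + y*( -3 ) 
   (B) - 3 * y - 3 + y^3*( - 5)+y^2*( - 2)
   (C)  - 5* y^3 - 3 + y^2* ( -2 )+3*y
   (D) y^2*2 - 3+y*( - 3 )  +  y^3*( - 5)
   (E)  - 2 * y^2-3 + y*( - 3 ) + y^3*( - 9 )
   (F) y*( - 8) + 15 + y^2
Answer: B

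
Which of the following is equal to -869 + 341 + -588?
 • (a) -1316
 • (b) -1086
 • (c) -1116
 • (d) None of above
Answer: c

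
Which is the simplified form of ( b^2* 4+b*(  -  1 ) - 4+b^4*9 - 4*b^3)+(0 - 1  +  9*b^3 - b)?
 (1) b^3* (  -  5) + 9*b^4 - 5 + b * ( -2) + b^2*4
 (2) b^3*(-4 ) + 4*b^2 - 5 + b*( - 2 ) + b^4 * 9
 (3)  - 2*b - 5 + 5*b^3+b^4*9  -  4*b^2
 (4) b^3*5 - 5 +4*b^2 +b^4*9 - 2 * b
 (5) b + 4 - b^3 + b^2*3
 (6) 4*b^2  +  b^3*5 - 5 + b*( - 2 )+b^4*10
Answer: 4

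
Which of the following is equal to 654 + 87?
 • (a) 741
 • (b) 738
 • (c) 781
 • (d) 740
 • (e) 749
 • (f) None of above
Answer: a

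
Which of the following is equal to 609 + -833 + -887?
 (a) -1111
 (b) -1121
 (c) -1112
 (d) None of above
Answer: a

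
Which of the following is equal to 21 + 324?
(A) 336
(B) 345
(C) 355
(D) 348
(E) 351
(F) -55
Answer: B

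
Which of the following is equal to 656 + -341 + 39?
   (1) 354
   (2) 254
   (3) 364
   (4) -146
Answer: 1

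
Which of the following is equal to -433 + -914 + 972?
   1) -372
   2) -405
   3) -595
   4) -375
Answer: 4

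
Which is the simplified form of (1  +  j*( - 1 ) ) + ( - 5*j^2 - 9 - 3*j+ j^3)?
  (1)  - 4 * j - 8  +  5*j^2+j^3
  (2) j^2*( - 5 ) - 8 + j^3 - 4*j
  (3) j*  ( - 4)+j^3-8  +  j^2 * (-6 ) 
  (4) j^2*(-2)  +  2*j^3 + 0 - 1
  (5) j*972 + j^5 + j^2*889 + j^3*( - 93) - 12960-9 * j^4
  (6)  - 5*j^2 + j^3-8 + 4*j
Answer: 2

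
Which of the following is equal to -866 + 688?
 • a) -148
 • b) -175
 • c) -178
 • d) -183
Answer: c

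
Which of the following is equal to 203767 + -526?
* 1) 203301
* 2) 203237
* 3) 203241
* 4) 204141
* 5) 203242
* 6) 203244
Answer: 3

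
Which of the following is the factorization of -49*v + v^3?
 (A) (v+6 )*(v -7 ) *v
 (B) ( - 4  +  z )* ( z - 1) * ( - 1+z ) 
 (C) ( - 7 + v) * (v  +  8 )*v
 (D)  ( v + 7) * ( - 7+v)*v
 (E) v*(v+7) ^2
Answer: D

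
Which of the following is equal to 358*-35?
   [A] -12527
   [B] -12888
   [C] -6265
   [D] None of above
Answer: D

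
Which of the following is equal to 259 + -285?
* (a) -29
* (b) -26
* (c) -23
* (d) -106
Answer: b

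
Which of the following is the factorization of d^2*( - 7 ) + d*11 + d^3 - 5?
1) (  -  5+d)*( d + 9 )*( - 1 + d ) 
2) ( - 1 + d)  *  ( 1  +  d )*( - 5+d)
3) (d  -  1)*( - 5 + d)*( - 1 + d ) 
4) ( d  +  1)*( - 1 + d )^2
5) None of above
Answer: 3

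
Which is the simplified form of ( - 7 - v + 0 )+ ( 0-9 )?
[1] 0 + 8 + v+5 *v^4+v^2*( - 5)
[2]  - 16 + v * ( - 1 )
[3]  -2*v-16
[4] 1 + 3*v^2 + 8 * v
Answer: 2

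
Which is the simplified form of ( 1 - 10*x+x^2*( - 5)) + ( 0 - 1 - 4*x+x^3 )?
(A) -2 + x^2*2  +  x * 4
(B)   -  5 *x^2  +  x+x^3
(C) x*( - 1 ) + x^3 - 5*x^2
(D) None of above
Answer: D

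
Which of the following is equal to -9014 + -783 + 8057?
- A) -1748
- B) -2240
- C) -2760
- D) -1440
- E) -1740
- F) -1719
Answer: E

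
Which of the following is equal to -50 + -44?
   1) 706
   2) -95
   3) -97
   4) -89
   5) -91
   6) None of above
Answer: 6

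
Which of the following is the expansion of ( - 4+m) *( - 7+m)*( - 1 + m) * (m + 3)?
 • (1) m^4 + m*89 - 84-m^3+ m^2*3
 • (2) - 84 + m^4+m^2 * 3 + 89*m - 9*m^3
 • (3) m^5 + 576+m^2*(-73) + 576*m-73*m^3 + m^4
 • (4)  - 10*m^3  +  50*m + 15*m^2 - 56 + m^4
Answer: 2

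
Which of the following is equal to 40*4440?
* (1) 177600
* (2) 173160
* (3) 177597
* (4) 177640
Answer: 1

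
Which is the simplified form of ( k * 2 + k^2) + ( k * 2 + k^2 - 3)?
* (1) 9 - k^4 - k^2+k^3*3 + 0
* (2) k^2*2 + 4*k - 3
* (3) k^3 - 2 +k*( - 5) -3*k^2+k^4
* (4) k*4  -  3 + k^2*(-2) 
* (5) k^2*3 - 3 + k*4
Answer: 2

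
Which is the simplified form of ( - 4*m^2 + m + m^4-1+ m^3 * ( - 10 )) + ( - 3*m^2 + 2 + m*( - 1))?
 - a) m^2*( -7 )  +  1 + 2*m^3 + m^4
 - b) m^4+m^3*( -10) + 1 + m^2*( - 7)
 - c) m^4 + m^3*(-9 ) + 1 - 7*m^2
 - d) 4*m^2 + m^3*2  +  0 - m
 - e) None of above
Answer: b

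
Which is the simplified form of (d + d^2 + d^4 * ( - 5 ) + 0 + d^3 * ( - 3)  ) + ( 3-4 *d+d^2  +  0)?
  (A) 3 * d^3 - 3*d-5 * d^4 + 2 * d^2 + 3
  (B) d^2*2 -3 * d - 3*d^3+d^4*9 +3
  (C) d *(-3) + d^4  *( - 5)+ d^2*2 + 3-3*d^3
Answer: C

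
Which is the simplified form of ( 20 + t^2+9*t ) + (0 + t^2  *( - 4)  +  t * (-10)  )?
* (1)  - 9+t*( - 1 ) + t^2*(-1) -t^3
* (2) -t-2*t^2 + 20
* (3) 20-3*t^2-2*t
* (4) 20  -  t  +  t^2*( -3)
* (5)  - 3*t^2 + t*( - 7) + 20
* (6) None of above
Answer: 4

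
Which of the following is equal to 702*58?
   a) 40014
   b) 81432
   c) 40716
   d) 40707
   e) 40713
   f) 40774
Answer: c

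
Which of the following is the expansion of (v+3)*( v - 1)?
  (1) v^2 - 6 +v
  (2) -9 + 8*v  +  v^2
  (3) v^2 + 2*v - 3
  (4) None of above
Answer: 3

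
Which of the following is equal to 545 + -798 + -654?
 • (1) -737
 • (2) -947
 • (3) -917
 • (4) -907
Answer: 4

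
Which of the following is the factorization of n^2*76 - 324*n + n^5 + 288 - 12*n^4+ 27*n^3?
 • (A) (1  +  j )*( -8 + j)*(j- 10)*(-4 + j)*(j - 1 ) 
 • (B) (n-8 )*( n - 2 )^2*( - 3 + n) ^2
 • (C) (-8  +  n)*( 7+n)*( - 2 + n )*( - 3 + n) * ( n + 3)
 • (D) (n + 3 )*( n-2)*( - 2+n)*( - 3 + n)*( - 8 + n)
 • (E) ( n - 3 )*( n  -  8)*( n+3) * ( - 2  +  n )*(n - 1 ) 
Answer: D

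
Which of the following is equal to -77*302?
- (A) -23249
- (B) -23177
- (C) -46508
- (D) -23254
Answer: D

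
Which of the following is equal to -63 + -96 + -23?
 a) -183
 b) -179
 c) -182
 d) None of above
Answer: c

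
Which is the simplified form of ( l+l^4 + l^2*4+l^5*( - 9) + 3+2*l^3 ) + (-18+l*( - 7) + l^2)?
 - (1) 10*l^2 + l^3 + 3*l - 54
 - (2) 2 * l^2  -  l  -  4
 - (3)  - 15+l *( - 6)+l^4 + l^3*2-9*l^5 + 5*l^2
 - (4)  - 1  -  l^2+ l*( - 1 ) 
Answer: 3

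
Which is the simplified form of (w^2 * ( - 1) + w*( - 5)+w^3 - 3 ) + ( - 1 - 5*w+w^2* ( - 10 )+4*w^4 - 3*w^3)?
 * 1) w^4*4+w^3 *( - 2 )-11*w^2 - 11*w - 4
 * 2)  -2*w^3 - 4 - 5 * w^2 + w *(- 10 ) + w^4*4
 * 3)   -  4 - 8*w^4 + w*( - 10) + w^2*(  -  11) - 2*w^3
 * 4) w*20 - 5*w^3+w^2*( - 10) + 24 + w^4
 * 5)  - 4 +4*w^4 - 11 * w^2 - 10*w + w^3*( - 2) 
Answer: 5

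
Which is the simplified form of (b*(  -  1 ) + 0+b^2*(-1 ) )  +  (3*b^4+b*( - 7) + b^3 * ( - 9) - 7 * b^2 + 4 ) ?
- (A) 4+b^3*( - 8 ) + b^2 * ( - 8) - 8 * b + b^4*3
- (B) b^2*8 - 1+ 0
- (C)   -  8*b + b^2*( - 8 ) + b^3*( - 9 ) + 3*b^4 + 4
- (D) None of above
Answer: C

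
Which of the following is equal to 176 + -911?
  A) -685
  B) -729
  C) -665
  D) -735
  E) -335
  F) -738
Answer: D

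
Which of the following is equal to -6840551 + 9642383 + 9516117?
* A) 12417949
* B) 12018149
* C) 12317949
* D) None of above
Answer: C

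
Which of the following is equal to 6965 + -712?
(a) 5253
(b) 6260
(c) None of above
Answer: c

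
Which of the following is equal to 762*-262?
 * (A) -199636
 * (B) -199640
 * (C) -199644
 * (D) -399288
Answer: C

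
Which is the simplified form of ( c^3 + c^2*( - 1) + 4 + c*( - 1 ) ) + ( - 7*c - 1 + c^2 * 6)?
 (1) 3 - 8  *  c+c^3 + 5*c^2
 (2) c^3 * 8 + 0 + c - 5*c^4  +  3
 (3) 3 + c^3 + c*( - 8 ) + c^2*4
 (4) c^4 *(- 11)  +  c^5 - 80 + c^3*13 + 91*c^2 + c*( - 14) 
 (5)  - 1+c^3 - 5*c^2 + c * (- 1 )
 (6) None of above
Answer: 1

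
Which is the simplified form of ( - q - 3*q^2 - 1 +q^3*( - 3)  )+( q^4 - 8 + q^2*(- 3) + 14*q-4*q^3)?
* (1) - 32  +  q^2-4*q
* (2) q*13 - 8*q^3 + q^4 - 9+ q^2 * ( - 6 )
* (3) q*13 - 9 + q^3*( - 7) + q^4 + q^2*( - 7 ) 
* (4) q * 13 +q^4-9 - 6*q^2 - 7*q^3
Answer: 4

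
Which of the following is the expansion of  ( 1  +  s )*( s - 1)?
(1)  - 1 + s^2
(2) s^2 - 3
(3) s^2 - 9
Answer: 1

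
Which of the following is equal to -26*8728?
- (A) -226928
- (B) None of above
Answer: A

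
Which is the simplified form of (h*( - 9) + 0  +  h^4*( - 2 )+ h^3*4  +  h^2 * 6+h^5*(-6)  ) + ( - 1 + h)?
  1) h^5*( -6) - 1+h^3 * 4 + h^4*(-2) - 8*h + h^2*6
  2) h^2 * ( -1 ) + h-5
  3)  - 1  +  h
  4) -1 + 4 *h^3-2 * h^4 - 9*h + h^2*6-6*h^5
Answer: 1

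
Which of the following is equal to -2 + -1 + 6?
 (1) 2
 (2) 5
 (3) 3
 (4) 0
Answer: 3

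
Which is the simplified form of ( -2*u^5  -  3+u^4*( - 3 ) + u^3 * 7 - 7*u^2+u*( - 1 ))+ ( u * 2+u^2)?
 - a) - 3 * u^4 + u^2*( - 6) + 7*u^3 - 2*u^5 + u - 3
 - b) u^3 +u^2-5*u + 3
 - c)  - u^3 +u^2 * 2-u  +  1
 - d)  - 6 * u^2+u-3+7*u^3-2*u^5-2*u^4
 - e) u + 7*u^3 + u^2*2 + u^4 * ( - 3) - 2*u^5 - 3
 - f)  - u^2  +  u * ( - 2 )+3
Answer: a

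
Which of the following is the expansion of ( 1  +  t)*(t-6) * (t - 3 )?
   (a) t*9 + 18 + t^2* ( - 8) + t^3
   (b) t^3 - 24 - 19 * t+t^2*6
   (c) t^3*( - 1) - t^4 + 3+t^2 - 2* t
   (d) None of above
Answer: a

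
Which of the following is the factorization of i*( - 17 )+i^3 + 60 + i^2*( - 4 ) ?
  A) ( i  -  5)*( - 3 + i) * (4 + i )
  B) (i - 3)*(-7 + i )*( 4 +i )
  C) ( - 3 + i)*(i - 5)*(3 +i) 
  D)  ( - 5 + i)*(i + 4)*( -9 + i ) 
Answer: A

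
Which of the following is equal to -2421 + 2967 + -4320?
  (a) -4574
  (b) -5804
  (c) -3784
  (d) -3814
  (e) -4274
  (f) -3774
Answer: f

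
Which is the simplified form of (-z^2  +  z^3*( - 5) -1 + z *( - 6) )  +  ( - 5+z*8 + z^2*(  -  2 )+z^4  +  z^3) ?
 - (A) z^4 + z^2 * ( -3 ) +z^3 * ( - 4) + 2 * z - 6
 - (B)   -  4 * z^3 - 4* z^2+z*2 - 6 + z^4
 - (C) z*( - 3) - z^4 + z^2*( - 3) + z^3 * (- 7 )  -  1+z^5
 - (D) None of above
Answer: A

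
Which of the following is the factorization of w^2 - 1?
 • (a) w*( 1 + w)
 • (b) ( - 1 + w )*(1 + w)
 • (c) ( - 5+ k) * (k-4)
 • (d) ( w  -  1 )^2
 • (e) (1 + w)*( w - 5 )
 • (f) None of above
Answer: b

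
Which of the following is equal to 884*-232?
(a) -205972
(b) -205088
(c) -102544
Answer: b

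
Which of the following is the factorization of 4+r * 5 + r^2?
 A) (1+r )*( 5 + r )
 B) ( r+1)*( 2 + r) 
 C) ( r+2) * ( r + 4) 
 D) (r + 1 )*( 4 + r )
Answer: D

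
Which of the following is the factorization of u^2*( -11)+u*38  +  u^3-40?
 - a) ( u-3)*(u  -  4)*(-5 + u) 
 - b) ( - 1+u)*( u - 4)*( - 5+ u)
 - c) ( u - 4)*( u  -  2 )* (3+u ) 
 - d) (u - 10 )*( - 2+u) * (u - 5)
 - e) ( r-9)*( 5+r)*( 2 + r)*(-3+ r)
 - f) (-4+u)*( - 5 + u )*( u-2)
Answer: f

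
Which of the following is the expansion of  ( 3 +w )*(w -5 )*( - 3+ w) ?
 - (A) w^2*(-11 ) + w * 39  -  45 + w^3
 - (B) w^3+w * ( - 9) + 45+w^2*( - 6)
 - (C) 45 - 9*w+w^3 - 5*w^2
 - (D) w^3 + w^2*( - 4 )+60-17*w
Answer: C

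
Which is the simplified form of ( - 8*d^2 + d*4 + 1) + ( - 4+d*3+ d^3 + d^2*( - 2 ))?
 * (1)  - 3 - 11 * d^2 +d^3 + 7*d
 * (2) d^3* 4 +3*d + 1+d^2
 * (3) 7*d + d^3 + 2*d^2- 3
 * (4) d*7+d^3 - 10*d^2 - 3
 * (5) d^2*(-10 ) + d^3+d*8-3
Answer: 4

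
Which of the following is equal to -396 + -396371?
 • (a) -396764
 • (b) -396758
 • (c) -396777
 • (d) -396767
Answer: d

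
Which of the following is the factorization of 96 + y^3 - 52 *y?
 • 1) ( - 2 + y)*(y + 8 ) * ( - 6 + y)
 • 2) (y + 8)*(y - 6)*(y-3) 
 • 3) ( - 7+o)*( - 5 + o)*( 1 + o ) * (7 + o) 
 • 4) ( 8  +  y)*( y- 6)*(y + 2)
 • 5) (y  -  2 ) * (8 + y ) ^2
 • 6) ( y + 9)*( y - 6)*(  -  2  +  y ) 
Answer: 1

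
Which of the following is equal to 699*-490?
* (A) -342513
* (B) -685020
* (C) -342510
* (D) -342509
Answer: C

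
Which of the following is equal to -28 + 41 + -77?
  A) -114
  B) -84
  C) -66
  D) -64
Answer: D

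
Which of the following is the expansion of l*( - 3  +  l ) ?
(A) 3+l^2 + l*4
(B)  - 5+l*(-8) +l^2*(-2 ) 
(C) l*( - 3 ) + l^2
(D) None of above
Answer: C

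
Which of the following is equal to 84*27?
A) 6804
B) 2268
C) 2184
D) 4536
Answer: B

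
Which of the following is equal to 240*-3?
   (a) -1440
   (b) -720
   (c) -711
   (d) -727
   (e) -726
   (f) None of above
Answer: b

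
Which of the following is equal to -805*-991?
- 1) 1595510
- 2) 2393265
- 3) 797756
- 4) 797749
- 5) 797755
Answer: 5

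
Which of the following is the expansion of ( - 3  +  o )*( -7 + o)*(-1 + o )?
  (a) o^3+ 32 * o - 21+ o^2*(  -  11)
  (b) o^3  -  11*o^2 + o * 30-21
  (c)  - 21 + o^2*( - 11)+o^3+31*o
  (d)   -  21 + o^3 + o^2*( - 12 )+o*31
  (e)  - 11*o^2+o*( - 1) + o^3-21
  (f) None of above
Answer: c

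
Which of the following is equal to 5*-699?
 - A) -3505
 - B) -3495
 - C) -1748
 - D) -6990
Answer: B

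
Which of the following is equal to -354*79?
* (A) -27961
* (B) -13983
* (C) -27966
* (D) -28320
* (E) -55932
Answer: C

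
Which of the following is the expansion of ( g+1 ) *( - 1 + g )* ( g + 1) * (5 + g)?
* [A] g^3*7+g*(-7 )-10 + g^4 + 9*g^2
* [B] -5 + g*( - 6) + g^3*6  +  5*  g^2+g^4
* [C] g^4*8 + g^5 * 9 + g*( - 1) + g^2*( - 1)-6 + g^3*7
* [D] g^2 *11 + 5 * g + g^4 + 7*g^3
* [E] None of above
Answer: E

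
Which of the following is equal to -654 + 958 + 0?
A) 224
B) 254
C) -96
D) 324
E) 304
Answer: E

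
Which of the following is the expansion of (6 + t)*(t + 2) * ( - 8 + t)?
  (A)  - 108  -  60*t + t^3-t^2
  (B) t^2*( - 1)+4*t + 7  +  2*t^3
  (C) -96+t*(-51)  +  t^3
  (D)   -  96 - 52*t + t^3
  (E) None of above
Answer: D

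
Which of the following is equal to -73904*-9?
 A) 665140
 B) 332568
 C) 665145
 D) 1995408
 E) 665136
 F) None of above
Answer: E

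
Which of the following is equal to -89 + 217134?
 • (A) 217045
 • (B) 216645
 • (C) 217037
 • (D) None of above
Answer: A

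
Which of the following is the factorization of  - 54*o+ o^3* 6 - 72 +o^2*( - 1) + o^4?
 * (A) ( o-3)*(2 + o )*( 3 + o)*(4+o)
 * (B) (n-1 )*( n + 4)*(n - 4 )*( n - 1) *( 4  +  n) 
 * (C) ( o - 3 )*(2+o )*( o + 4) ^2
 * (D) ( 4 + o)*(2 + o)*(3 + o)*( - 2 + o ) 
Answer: A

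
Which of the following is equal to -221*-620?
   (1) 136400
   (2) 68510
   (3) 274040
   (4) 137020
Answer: 4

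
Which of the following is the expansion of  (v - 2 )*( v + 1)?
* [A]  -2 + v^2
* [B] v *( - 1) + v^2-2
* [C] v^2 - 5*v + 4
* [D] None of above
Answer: B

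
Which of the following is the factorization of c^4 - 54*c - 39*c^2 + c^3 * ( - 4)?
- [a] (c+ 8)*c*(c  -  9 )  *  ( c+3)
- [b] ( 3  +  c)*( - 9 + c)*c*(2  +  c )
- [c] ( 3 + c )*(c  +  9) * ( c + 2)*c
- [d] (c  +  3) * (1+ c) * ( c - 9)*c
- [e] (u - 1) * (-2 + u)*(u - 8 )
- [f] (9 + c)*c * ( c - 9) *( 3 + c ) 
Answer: b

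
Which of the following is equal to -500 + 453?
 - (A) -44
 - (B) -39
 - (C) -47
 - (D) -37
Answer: C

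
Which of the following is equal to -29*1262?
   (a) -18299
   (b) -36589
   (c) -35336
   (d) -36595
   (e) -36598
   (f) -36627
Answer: e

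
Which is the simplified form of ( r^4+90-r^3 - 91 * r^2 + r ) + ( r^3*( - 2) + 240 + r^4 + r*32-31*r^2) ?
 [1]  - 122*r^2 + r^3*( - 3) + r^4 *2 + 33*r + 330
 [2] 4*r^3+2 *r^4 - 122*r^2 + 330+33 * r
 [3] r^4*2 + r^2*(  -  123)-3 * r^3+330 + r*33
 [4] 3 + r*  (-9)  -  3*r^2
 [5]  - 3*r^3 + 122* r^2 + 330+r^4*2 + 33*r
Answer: 1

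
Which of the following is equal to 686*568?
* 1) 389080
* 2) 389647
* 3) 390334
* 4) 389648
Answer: 4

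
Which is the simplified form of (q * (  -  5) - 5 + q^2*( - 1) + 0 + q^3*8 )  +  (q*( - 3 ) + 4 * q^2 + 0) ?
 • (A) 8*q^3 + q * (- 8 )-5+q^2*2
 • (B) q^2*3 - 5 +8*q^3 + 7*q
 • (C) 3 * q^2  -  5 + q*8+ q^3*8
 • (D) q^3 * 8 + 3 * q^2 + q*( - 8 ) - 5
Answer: D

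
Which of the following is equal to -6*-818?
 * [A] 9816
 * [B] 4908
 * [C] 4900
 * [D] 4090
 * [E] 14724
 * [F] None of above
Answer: B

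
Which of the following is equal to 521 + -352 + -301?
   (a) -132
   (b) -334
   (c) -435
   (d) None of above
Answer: a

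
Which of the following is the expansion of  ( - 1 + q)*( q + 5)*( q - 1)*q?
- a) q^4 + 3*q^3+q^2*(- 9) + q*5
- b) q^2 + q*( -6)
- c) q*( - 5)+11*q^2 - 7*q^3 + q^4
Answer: a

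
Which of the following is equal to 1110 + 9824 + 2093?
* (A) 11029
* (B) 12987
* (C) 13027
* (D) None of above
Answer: C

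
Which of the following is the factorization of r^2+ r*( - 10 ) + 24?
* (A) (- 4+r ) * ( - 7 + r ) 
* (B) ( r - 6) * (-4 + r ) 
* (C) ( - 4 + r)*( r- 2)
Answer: B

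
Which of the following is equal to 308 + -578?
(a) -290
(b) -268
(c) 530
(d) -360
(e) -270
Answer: e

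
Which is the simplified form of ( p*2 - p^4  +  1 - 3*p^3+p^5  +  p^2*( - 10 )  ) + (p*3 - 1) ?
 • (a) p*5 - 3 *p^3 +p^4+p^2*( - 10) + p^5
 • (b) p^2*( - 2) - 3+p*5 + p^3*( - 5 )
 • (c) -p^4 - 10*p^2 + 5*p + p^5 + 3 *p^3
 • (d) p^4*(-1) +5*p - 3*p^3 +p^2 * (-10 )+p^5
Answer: d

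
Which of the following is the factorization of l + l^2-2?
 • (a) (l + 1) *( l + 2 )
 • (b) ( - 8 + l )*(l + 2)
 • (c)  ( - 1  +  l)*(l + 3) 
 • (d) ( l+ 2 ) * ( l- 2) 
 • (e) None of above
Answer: e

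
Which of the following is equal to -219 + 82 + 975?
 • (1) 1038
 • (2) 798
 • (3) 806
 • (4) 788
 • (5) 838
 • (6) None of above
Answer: 5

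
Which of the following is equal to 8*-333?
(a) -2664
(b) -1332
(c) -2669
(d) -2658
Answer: a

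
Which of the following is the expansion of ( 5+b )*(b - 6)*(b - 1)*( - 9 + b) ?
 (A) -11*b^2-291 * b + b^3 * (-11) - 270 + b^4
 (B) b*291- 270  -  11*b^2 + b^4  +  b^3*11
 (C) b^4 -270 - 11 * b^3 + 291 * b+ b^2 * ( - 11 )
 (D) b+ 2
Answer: C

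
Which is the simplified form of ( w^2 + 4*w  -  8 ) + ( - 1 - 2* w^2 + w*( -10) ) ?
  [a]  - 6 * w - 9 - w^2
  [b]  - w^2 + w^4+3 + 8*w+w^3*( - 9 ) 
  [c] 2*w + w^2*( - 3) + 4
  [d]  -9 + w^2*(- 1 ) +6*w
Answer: a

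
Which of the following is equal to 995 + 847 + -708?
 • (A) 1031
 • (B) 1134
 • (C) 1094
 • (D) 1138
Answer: B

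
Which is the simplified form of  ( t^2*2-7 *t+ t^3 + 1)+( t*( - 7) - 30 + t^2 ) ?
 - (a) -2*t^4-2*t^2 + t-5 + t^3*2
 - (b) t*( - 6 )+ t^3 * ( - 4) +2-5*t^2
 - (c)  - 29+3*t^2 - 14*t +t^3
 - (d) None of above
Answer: c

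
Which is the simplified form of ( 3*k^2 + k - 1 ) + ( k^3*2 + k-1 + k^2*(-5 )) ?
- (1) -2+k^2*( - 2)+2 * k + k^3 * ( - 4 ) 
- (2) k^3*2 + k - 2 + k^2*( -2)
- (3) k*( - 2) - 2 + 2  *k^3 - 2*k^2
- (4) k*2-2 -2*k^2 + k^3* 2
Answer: 4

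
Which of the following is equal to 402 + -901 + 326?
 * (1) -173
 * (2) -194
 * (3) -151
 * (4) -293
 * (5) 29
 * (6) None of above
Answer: 1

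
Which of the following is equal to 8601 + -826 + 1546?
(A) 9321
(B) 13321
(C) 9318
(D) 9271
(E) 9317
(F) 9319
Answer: A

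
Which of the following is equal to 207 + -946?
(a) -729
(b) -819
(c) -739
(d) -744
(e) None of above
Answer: c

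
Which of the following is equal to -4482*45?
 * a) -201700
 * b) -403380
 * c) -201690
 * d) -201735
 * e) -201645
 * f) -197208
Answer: c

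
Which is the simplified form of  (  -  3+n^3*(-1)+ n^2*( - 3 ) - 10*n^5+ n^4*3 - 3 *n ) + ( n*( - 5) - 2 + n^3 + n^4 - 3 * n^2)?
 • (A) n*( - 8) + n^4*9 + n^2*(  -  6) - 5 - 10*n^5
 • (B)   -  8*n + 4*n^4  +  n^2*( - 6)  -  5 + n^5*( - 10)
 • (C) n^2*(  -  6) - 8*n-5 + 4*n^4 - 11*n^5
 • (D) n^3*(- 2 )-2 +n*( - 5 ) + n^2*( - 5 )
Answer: B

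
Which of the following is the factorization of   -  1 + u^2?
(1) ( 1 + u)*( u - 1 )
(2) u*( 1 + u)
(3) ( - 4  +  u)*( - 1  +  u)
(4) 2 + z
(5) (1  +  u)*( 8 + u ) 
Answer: 1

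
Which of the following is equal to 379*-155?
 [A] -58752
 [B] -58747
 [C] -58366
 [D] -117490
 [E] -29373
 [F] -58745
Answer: F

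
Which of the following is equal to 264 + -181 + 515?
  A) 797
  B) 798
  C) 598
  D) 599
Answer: C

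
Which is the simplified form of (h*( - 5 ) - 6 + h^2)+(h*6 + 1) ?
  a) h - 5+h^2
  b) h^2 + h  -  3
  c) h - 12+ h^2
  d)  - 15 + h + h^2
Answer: a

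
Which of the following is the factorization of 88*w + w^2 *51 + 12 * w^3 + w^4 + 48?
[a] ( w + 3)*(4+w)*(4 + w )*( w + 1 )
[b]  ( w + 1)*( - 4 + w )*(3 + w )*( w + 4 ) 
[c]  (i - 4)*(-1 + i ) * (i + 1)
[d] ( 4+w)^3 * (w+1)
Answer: a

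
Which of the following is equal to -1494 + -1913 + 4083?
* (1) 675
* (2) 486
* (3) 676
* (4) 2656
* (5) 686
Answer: 3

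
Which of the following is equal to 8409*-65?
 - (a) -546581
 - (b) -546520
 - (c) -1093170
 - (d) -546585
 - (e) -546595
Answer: d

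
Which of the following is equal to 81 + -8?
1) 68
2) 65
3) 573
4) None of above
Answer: 4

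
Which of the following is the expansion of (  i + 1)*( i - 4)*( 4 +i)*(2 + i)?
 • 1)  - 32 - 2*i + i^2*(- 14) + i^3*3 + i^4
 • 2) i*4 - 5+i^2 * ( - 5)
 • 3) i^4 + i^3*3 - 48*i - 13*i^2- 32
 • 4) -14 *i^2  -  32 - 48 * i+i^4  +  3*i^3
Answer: 4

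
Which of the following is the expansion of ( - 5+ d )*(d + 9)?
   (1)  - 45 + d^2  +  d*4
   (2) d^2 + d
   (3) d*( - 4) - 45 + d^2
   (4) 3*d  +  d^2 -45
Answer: 1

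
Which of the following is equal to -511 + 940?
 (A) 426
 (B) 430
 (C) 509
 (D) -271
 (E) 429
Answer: E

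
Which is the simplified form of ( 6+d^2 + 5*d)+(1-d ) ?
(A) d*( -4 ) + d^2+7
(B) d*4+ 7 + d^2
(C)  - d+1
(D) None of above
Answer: B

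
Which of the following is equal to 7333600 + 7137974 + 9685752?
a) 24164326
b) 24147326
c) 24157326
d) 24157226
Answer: c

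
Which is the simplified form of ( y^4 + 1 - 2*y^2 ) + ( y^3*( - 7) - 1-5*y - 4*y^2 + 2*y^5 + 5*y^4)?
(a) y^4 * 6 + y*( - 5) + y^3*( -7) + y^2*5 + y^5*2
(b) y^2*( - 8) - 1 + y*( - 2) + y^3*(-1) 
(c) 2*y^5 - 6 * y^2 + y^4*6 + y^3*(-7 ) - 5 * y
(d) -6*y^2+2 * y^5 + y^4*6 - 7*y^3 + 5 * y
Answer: c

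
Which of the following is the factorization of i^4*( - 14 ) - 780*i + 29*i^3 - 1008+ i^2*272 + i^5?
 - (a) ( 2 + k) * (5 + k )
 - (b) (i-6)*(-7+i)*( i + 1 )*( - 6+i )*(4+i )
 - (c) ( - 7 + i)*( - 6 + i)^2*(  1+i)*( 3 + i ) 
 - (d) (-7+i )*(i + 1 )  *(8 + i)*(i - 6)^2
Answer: b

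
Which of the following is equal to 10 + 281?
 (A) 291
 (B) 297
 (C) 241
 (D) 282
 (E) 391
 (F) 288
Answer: A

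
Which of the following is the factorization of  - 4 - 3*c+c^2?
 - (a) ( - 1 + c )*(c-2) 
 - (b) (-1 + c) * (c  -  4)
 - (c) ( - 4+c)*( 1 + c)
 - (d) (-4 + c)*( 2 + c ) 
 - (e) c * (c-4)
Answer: c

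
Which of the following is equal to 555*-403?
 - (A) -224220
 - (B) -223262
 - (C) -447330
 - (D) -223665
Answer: D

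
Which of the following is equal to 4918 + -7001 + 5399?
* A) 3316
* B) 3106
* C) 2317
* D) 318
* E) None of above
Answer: A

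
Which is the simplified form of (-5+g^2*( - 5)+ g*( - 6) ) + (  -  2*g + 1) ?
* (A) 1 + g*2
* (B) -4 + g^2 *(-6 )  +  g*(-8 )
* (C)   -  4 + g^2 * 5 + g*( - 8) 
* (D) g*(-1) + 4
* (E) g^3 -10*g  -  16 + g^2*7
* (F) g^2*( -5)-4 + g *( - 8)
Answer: F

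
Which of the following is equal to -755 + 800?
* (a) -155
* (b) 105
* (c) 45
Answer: c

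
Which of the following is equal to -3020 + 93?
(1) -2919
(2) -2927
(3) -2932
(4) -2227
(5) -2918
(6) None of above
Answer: 2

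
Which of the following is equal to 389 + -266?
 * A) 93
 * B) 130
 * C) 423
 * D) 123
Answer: D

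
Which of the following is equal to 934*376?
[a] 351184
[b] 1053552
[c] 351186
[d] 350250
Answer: a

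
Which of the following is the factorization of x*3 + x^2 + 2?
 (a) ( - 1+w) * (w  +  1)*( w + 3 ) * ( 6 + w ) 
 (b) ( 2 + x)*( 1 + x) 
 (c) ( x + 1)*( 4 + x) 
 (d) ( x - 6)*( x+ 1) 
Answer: b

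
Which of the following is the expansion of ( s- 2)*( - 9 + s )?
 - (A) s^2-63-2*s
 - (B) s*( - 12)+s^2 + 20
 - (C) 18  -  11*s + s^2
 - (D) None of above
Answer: C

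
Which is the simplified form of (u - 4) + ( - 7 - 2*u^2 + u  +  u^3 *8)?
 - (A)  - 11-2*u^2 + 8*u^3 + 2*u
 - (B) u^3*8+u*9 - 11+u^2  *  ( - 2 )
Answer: A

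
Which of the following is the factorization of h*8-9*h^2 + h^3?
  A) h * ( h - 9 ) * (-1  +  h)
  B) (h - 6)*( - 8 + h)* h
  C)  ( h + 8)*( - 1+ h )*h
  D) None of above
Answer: D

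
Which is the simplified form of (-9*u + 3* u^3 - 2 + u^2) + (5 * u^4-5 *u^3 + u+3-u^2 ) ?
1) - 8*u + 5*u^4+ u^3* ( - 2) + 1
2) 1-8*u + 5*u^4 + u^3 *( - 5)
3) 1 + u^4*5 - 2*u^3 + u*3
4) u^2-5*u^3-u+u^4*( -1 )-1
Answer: 1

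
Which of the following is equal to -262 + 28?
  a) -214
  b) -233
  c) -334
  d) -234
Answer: d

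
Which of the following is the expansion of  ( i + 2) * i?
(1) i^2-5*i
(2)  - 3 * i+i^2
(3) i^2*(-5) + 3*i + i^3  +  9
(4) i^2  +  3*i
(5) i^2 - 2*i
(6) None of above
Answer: 6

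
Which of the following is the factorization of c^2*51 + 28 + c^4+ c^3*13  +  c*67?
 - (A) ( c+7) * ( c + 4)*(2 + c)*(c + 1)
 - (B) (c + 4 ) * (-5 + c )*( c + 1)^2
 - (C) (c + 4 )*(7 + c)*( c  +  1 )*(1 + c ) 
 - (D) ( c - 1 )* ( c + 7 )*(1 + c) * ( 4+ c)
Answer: C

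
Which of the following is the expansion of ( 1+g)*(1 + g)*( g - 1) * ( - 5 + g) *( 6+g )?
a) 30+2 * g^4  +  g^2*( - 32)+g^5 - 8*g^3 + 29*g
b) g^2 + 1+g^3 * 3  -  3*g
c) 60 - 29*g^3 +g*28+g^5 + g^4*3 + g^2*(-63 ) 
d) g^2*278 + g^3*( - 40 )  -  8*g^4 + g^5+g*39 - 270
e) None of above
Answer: e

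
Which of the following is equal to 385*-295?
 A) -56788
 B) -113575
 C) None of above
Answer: B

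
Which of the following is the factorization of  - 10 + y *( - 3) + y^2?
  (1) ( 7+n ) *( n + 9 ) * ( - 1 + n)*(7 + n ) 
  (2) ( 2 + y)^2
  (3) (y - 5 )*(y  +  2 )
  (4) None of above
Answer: 3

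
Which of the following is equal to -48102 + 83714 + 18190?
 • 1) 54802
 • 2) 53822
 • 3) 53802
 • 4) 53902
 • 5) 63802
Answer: 3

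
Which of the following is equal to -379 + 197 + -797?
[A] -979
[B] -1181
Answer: A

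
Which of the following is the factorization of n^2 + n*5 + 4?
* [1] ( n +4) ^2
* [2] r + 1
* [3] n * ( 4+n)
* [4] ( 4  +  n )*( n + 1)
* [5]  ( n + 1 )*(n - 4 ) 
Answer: 4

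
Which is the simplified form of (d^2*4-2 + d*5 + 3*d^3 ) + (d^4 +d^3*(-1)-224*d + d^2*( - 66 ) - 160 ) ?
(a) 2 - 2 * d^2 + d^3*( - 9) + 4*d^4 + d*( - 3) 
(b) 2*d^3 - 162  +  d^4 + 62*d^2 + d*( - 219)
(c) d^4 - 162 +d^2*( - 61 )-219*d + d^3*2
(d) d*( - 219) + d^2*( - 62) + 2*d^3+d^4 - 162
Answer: d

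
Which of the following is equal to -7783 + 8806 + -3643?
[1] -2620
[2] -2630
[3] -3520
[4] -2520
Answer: 1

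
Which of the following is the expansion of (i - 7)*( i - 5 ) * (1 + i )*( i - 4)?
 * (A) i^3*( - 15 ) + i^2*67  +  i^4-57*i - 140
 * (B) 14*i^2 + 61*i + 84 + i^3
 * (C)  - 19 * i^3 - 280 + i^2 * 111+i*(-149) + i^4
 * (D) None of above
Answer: A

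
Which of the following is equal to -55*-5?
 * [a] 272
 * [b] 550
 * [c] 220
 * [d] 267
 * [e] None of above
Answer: e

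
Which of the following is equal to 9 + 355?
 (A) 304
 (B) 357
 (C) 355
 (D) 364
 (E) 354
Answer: D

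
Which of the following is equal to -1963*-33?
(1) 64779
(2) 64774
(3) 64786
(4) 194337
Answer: 1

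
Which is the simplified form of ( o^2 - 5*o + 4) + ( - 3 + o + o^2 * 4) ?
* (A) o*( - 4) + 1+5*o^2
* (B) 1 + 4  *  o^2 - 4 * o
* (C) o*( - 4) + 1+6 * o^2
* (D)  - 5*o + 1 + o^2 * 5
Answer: A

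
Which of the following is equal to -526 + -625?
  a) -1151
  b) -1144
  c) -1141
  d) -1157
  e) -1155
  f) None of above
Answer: a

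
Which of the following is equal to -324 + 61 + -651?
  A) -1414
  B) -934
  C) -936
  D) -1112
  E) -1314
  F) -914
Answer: F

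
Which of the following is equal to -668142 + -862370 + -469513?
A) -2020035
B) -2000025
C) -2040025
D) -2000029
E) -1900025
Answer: B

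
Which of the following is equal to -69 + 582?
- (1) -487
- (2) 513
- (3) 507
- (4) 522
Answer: 2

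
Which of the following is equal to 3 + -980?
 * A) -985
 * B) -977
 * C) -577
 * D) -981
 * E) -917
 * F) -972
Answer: B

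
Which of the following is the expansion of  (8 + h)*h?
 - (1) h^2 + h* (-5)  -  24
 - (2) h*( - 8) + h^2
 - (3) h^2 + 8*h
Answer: 3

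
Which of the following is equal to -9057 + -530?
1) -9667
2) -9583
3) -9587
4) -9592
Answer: 3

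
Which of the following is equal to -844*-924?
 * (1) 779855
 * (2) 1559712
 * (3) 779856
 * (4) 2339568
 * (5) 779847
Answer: 3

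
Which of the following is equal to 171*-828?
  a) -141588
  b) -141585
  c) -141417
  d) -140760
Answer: a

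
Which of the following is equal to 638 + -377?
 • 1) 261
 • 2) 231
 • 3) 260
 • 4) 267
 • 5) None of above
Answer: 1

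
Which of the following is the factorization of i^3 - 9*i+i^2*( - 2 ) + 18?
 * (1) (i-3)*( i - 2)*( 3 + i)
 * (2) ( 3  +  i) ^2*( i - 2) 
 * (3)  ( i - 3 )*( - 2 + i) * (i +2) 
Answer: 1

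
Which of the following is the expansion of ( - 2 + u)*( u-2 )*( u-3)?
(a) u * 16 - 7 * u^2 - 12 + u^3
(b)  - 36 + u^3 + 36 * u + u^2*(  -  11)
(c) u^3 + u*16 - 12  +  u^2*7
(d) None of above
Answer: a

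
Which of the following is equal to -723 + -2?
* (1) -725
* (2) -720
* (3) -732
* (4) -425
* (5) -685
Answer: 1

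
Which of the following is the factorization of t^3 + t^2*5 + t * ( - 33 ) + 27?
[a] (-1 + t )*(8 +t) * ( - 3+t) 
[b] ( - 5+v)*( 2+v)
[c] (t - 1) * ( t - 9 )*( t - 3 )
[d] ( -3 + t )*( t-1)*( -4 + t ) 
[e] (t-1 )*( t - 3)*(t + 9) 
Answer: e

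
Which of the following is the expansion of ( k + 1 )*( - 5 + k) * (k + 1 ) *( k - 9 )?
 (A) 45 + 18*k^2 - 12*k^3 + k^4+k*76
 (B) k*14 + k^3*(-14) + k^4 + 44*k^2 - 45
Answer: A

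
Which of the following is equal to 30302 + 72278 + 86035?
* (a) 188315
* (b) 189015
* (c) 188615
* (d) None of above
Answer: c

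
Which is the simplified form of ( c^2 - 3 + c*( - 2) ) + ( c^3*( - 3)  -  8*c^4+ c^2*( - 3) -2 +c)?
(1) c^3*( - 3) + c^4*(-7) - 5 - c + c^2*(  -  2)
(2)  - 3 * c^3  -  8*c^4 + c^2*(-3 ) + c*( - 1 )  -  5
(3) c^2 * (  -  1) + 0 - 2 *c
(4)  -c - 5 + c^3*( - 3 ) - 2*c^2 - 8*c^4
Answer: 4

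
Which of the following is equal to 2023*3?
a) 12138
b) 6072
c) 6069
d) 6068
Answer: c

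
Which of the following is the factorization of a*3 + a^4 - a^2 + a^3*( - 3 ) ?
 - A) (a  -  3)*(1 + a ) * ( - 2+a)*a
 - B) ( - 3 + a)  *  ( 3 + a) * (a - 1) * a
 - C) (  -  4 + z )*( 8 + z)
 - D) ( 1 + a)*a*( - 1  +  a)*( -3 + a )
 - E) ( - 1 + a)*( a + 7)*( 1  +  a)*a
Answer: D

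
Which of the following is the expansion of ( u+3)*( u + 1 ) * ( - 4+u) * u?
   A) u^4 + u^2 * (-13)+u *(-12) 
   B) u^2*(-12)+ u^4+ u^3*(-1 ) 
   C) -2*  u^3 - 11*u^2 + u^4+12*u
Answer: A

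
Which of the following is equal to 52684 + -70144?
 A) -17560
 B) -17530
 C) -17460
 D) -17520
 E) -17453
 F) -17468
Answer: C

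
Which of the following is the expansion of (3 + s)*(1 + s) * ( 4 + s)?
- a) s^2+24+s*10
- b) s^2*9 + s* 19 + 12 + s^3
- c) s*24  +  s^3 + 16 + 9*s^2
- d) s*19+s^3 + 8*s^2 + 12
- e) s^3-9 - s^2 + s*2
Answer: d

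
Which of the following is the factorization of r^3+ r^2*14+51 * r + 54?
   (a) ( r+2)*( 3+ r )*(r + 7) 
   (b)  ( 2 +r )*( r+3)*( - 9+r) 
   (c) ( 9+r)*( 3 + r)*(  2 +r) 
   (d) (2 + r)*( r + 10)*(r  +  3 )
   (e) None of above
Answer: c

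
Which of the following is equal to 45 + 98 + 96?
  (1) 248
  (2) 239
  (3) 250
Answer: 2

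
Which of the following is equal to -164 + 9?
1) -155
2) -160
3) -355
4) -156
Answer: 1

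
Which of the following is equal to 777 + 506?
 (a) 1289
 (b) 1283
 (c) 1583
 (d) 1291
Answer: b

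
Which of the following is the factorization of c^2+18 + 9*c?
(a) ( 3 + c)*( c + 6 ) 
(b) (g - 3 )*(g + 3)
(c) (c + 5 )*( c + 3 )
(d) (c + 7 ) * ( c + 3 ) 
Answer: a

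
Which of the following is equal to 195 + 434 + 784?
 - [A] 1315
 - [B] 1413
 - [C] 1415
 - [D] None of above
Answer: B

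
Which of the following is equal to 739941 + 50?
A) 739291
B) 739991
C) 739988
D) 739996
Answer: B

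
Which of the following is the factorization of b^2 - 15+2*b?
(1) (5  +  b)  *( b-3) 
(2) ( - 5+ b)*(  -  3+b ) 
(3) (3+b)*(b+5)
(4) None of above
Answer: 1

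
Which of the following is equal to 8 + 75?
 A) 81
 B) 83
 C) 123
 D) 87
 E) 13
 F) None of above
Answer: B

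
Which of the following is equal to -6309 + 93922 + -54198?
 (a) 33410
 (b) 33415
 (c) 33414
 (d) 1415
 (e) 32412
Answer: b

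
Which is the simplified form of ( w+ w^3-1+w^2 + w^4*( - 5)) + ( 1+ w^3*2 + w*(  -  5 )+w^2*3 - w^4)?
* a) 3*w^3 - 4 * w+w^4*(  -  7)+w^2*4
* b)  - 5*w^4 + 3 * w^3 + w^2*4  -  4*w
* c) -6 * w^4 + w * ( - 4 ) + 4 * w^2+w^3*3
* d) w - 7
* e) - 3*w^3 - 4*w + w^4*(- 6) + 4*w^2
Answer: c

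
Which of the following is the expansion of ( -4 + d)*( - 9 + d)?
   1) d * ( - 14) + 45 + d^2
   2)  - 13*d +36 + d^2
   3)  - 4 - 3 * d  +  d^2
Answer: 2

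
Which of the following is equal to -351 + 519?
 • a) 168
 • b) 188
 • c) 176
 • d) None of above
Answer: a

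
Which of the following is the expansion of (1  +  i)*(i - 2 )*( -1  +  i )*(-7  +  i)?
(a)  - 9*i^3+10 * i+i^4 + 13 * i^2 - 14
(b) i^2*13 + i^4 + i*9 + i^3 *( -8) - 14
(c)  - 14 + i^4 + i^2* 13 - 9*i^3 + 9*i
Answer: c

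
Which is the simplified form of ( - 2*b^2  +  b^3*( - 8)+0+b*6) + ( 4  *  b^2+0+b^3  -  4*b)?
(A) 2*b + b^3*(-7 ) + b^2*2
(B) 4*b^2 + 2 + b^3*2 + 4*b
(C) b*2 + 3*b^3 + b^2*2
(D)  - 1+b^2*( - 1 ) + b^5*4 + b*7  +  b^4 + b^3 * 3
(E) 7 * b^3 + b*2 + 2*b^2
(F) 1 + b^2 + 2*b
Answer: A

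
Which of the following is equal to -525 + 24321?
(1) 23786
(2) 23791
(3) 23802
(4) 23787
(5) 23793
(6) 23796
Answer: 6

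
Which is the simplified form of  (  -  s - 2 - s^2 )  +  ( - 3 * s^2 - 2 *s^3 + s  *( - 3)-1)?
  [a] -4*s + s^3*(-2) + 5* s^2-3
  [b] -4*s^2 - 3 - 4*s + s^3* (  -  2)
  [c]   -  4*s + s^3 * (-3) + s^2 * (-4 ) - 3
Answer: b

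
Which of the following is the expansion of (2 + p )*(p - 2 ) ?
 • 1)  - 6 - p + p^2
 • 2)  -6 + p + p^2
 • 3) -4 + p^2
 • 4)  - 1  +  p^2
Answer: 3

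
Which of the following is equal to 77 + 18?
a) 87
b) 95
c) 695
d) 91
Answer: b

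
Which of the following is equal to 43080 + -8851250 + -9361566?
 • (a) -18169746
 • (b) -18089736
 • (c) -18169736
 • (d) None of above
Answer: c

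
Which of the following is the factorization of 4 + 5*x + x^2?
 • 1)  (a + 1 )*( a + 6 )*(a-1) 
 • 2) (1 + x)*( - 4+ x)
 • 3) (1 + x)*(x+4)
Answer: 3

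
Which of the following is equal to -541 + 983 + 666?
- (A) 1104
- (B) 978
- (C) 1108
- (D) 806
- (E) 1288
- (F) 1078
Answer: C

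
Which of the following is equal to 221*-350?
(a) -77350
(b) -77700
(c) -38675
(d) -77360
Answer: a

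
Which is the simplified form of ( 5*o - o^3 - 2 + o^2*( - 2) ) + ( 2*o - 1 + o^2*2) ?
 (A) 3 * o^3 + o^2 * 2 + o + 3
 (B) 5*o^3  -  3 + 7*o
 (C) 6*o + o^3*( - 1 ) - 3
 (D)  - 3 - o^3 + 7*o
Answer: D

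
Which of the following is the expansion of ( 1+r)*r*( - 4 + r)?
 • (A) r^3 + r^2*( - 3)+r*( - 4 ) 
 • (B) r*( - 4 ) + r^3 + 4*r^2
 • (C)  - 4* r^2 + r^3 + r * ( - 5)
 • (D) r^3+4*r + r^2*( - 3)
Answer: A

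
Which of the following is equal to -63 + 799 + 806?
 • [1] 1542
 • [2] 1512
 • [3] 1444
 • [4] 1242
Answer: 1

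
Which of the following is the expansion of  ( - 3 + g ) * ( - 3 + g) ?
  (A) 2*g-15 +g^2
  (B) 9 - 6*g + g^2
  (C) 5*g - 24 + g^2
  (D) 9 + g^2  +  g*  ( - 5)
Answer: B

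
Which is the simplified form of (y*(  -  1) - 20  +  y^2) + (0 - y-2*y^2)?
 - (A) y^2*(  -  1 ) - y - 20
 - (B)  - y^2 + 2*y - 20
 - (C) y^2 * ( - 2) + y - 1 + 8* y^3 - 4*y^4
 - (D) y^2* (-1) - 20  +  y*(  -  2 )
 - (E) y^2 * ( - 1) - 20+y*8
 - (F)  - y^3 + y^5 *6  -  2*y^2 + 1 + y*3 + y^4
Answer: D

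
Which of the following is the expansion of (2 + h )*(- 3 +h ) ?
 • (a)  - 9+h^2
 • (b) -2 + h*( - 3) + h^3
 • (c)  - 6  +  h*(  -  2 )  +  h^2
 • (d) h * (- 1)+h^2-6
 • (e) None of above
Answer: d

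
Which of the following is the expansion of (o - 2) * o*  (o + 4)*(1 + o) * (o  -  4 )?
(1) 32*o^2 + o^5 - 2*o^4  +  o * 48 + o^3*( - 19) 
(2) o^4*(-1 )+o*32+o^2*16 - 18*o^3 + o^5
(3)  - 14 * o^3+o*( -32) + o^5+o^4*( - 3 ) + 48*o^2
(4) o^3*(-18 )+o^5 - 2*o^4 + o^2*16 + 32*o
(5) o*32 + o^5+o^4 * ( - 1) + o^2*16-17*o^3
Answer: 2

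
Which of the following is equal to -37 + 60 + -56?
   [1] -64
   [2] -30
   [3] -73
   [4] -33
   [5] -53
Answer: 4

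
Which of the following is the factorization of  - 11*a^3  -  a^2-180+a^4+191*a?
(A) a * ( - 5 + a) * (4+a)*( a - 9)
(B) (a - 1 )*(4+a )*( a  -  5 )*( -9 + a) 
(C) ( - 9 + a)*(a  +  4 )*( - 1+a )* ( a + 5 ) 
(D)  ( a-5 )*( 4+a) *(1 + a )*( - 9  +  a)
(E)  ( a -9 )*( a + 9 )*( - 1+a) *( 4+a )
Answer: B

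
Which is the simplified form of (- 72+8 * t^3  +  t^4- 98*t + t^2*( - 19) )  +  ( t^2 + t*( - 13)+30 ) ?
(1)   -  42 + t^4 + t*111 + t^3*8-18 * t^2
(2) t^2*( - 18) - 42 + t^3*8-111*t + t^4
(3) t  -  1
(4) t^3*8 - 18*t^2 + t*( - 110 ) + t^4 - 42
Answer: 2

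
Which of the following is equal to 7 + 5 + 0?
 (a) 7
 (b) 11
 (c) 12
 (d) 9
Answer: c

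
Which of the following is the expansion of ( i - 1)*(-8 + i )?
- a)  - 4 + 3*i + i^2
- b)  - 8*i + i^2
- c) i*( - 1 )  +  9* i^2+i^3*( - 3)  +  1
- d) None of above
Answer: d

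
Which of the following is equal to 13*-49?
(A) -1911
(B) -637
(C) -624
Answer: B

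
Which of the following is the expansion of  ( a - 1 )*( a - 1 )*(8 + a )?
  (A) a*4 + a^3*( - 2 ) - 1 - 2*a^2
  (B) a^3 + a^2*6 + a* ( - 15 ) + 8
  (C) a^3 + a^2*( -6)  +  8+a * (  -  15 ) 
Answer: B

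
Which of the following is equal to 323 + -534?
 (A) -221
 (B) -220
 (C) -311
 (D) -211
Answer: D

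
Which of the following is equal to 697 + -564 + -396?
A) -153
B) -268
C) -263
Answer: C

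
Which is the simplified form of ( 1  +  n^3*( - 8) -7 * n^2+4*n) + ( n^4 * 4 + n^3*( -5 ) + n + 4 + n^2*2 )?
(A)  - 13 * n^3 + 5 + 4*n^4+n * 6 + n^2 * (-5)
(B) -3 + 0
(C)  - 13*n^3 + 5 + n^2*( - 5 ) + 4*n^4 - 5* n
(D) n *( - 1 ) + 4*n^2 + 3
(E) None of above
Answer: E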